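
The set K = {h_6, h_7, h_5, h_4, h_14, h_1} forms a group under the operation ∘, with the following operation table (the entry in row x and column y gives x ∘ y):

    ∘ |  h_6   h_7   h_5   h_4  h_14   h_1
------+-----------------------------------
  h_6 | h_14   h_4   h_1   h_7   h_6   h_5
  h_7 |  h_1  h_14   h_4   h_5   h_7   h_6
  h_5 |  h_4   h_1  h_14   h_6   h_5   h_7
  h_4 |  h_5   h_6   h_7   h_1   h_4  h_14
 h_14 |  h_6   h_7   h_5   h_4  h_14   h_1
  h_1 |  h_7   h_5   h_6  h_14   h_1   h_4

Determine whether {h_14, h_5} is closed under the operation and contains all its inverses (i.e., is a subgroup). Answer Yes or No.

{h_14, h_5} contains the identity h_14.
Checking products: every product of two elements of {h_14, h_5} (read from the table) lies in {h_14, h_5}, so the set is closed.
In a finite group, a nonempty closed subset is a subgroup. So {h_14, h_5} ≤ K.

Yes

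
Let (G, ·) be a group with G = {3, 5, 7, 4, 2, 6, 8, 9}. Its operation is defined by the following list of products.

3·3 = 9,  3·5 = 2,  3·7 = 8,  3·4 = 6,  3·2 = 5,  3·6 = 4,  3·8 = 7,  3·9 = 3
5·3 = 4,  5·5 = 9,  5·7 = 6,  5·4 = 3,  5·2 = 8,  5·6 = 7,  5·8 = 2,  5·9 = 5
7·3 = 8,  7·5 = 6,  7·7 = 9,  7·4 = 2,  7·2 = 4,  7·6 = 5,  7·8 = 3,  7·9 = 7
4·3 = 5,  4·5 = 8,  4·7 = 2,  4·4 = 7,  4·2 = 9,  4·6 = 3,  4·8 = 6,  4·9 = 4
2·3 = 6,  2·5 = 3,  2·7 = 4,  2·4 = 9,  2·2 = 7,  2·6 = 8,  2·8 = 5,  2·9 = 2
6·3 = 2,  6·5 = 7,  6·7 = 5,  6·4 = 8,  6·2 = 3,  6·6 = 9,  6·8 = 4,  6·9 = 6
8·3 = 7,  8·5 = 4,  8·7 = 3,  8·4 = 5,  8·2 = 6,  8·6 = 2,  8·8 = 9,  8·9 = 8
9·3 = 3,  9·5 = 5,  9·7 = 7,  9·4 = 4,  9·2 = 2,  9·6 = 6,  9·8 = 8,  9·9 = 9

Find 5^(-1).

First locate the identity: row 9 matches the header, so 9 is the identity.
Scan row 5 for 9: 5·5 = 9. Hence 5^(-1) = 5.
(Structurally, G here is isomorphic to the dihedral group D_4.)

5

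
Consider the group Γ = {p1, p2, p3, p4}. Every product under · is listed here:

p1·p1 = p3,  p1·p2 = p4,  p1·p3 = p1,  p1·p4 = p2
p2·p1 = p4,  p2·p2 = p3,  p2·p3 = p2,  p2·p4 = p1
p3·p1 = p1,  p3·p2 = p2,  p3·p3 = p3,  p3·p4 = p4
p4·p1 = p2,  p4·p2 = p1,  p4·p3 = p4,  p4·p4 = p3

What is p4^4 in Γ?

p4^1 = p4
p4^2 = p4·p4 = p3
p4^3 = p3·p4 = p4
p4^4 = p4·p4 = p3

p3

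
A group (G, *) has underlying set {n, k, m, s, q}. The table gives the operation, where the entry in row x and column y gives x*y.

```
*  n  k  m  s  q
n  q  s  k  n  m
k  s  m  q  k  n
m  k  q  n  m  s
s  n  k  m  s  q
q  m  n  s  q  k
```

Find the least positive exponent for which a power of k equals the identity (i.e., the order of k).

The identity element is s (its row matches the header).
k^1 = k
k^2 = k*k = m
k^3 = m*k = q
k^4 = q*k = n
k^5 = n*k = s
The first power of k equal to the identity is k^5, so ord(k) = 5.

5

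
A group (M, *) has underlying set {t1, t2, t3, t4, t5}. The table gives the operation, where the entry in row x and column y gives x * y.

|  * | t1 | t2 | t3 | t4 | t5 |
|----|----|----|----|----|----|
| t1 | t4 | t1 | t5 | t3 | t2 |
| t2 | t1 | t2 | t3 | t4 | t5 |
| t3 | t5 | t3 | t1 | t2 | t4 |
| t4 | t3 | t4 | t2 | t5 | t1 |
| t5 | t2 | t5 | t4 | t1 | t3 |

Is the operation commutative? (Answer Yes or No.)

Yes

Check whether the table is symmetric across its main diagonal.
Every entry (row x, col y) equals the entry (row y, col x), so M is abelian.
(In fact M ≅ the cyclic group Z_5.)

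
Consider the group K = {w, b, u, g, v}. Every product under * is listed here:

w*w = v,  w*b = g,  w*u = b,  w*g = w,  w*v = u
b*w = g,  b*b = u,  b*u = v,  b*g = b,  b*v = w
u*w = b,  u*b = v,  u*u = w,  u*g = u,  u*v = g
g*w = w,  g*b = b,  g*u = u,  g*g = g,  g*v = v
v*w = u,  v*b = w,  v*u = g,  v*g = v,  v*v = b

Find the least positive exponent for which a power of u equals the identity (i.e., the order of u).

The identity element is g (its row matches the header).
u^1 = u
u^2 = u * u = w
u^3 = w * u = b
u^4 = b * u = v
u^5 = v * u = g
The first power of u equal to the identity is u^5, so ord(u) = 5.
(Structurally, K here is isomorphic to the cyclic group Z_5.)

5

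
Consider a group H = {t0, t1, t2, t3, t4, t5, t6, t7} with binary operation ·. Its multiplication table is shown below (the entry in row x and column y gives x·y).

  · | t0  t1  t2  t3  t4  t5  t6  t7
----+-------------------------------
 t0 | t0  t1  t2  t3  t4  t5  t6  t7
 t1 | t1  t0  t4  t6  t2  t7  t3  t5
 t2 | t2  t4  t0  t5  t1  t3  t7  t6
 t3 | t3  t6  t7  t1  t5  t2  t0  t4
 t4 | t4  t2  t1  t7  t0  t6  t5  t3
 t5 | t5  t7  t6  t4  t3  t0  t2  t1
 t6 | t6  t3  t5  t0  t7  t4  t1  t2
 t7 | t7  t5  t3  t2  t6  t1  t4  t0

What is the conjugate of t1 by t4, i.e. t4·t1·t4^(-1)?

The identity is t0. In row t4, the entry t0 sits in column t4, so t4^(-1) = t4.
t4·t1 = t2
t2·t4 = t1

t1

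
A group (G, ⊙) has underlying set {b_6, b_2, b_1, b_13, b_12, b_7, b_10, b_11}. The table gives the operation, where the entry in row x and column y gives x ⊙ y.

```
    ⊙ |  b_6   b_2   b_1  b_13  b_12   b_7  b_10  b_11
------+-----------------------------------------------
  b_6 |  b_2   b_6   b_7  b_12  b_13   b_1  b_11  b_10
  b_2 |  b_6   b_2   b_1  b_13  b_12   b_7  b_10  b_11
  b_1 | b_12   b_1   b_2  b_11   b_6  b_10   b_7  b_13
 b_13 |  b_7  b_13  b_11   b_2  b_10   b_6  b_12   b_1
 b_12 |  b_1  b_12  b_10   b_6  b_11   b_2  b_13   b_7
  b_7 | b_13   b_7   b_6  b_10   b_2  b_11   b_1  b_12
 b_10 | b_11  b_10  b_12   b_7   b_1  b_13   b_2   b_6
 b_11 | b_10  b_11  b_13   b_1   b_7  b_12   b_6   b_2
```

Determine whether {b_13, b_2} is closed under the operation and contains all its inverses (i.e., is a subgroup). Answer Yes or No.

Yes

{b_13, b_2} contains the identity b_2.
Checking products: every product of two elements of {b_13, b_2} (read from the table) lies in {b_13, b_2}, so the set is closed.
In a finite group, a nonempty closed subset is a subgroup. So {b_13, b_2} ≤ G.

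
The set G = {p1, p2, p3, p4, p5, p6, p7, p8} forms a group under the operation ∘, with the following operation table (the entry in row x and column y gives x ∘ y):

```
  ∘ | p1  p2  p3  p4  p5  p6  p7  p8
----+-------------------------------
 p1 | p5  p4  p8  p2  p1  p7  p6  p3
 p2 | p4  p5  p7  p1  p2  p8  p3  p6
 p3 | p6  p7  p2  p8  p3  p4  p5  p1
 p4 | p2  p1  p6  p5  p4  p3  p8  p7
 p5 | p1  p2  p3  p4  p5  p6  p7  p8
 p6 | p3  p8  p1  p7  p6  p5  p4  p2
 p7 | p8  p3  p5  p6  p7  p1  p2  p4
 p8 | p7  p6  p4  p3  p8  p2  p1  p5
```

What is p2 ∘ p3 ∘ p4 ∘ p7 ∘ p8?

p7

p2 ∘ p3 = p7
p7 ∘ p4 = p6
p6 ∘ p7 = p4
p4 ∘ p8 = p7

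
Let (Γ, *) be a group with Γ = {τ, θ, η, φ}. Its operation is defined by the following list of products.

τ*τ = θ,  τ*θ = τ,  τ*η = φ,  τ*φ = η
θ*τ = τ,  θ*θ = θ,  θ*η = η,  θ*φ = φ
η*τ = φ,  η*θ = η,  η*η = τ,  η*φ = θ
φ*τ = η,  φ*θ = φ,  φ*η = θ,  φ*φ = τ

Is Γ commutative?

Yes

Check whether the table is symmetric across its main diagonal.
Every entry (row x, col y) equals the entry (row y, col x), so Γ is abelian.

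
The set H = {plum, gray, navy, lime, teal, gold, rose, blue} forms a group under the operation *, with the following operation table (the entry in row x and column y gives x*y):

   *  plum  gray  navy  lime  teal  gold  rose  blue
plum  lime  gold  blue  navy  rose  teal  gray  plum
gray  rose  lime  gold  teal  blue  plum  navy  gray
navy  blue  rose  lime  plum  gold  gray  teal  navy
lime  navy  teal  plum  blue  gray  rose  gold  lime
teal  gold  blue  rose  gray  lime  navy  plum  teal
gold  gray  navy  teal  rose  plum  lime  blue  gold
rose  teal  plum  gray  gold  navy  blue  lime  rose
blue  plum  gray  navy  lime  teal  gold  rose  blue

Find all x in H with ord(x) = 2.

Identity is blue. Compute the order of each non-identity element by repeated multiplication:
  plum: plum → lime → navy → blue  (order 4)
  gray: gray → lime → teal → blue  (order 4)
  navy: navy → lime → plum → blue  (order 4)
  lime: lime → blue  (order 2)
  teal: teal → lime → gray → blue  (order 4)
  gold: gold → lime → rose → blue  (order 4)
  rose: rose → lime → gold → blue  (order 4)
Elements of order 2: {lime}.

{lime}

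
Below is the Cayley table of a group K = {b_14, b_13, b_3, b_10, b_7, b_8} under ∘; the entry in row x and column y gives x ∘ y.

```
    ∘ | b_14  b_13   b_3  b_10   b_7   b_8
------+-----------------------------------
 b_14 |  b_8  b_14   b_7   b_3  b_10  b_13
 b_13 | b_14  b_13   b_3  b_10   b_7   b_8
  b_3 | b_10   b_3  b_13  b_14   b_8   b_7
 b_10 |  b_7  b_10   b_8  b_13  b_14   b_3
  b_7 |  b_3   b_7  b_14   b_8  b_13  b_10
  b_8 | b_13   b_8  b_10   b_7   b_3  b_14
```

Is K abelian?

b_14 ∘ b_10 = b_3 but b_10 ∘ b_14 = b_7.
Since b_14 and b_10 do not commute, K is not abelian.

No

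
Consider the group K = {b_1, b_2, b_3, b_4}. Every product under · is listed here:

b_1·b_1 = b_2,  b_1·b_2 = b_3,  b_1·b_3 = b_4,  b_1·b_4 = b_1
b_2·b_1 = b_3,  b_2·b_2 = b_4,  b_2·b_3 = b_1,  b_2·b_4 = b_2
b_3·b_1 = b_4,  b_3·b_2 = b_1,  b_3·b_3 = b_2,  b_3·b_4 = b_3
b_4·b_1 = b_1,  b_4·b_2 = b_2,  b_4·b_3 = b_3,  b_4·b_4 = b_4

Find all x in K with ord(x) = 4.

{b_1, b_3}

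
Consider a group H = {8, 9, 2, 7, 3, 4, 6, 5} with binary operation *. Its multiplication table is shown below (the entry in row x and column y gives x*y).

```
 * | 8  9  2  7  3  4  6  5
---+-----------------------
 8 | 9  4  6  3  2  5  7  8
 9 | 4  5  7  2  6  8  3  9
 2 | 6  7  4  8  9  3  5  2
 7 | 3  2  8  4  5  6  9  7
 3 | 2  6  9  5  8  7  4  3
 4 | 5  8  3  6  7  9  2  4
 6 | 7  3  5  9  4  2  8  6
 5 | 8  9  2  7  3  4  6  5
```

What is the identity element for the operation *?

5

The identity e satisfies e*x = x for all x, so its row in the table reproduces the column headers.
Row 5 reads: 8, 9, 2, 7, 3, 4, 6, 5 — exactly the header order. So 5 is the identity.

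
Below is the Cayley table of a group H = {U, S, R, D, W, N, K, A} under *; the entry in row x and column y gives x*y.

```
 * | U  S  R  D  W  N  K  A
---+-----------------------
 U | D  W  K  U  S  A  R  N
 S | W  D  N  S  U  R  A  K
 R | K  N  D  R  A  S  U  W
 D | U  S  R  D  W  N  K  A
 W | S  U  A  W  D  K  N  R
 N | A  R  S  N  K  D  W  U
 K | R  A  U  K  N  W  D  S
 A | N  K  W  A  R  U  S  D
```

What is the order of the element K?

2

The identity element is D (its row matches the header).
K^1 = K
K^2 = K*K = D
The first power of K equal to the identity is K^2, so ord(K) = 2.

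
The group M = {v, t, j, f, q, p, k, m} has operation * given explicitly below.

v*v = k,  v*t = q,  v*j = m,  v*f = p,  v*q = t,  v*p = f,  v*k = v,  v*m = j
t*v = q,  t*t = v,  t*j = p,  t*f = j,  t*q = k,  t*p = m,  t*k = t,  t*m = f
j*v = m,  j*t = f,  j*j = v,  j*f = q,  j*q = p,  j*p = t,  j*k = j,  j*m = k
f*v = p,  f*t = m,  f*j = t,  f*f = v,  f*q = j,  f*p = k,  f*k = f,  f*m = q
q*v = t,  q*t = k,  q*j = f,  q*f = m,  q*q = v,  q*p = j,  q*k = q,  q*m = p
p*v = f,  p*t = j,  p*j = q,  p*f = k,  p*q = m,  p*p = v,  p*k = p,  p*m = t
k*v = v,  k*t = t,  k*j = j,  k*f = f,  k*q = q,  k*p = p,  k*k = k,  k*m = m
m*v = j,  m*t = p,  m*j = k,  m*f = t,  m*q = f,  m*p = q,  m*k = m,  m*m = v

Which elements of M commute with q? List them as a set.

{k, q, t, v}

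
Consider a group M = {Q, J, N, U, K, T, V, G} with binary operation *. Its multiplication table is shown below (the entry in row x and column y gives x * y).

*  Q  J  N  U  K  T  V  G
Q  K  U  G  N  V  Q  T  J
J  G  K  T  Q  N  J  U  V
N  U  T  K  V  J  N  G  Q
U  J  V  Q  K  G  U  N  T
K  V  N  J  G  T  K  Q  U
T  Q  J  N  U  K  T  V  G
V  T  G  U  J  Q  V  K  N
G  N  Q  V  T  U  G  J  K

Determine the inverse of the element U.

First locate the identity: row T matches the header, so T is the identity.
Scan row U for T: U * G = T. Hence U^(-1) = G.

G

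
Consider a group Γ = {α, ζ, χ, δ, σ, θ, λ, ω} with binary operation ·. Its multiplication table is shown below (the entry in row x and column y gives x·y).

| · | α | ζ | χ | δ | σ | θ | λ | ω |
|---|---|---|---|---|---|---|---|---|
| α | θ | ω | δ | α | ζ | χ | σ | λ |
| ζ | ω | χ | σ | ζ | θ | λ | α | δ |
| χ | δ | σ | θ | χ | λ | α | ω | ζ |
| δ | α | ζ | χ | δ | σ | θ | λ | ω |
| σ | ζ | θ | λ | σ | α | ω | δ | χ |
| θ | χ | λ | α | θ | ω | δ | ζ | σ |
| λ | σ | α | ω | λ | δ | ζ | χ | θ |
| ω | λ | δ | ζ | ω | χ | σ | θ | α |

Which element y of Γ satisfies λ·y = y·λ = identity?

σ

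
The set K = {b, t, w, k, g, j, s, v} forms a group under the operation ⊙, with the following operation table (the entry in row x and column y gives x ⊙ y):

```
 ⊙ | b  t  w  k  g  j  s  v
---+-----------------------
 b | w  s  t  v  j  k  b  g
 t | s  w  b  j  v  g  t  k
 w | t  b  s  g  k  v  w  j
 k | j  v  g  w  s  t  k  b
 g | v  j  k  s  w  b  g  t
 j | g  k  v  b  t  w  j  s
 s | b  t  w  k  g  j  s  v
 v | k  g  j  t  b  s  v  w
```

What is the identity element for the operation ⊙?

The identity e satisfies e ⊙ x = x for all x, so its row in the table reproduces the column headers.
Row s reads: b, t, w, k, g, j, s, v — exactly the header order. So s is the identity.

s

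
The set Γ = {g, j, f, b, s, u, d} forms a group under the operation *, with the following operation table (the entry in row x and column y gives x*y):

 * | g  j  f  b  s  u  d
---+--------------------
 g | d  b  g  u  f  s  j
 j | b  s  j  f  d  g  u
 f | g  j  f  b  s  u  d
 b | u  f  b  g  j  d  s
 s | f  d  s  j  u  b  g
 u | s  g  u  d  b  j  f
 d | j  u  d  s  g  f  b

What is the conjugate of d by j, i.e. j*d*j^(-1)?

d

The identity is f. In row j, the entry f sits in column b, so j^(-1) = b.
j*d = u
u*b = d
(Structurally, Γ here is isomorphic to the cyclic group Z_7.)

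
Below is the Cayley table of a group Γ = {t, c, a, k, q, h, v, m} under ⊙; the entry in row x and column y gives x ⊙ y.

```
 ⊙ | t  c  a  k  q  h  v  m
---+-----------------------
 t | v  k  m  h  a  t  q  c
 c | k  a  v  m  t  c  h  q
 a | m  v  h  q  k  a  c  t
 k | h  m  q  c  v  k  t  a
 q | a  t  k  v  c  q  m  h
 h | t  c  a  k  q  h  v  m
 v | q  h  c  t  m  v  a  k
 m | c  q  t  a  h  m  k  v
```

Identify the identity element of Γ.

The identity e satisfies e ⊙ x = x for all x, so its row in the table reproduces the column headers.
Row h reads: t, c, a, k, q, h, v, m — exactly the header order. So h is the identity.

h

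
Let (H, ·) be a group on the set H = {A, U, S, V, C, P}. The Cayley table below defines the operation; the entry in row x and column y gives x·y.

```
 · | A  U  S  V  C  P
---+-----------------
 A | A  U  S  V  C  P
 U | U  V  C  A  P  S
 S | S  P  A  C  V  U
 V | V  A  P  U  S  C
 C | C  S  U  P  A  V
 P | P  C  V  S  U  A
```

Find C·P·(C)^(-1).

S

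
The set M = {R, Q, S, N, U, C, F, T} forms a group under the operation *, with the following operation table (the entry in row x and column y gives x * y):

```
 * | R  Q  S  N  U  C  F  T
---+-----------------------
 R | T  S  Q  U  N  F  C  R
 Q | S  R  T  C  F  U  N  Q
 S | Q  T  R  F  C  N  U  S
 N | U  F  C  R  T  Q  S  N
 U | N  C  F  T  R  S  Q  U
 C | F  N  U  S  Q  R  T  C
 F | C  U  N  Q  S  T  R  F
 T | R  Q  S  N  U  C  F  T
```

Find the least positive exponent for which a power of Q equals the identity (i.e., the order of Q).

4

The identity element is T (its row matches the header).
Q^1 = Q
Q^2 = Q * Q = R
Q^3 = R * Q = S
Q^4 = S * Q = T
The first power of Q equal to the identity is Q^4, so ord(Q) = 4.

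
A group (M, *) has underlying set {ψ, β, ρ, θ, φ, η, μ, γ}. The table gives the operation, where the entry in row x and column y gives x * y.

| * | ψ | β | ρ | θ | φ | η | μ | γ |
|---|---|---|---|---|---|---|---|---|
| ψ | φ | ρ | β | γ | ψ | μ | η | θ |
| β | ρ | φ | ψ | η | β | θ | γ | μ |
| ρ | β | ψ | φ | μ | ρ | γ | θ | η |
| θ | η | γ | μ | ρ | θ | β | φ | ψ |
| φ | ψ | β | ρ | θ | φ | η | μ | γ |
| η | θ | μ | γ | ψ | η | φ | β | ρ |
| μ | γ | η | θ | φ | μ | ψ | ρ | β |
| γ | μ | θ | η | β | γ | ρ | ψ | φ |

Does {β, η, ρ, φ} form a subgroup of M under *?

No

ρ * β = ψ, which is not in {β, η, ρ, φ}.
The subset is not closed under *, so it is not a subgroup.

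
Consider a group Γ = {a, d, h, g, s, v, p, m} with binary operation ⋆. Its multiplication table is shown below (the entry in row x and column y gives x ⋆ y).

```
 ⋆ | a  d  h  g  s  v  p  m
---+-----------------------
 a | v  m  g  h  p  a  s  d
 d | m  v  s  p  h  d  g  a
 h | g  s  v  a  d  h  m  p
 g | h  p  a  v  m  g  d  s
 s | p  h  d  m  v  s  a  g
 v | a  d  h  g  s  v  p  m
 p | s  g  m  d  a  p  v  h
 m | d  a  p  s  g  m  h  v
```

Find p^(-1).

p

First locate the identity: row v matches the header, so v is the identity.
Scan row p for v: p ⋆ p = v. Hence p^(-1) = p.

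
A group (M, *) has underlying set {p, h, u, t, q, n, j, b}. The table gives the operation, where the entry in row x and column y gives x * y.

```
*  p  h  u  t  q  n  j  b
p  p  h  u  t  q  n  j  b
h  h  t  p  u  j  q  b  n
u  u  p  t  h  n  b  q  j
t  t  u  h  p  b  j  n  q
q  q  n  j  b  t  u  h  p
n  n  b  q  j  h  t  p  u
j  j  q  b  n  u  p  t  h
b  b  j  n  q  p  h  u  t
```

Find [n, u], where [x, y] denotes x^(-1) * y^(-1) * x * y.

Identity is p; from the table n^(-1) = j and u^(-1) = h.
j * h = q
q * n = u
u * u = t

t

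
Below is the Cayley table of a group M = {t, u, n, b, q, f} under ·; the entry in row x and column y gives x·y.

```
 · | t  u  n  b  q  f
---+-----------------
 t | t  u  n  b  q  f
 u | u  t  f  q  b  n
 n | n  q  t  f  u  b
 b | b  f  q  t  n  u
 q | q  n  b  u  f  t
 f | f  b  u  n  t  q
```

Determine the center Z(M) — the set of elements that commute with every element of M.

An element z is central iff its row equals its column in the table.
For n: n·f = b ≠ u = f·n, so n ∉ Z.
Checking each element this way leaves Z(M) = {t}.

{t}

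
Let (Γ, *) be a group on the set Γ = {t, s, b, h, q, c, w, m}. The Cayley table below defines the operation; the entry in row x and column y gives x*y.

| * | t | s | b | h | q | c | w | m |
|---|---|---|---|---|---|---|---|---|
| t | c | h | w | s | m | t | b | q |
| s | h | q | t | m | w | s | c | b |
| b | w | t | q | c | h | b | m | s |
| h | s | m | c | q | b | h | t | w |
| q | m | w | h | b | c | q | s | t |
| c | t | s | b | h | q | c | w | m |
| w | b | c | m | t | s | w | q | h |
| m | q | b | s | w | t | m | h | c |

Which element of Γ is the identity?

c

The identity e satisfies e*x = x for all x, so its row in the table reproduces the column headers.
Row c reads: t, s, b, h, q, c, w, m — exactly the header order. So c is the identity.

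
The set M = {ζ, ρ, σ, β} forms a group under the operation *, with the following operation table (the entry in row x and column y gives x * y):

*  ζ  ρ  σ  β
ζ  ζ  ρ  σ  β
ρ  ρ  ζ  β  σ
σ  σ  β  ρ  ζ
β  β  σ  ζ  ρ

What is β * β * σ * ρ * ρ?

β

β * β = ρ
ρ * σ = β
β * ρ = σ
σ * ρ = β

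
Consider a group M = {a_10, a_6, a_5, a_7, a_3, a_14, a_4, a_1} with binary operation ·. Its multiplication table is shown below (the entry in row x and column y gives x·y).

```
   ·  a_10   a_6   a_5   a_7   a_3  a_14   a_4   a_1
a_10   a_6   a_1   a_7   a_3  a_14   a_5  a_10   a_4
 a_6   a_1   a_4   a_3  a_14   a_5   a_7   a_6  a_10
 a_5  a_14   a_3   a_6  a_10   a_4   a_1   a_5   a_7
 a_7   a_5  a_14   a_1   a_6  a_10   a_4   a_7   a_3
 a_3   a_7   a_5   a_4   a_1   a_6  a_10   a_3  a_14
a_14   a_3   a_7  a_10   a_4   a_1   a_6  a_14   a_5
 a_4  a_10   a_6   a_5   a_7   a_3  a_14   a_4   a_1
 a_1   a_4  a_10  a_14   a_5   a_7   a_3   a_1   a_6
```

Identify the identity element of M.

The identity e satisfies e·x = x for all x, so its row in the table reproduces the column headers.
Row a_4 reads: a_10, a_6, a_5, a_7, a_3, a_14, a_4, a_1 — exactly the header order. So a_4 is the identity.

a_4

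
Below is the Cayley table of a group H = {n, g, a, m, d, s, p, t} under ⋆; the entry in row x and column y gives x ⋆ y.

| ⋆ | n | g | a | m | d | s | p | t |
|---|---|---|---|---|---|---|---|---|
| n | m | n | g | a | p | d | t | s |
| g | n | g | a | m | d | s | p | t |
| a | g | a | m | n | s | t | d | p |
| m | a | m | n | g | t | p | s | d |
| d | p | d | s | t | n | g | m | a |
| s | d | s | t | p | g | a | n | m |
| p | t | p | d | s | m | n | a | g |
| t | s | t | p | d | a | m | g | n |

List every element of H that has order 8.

{d, p, s, t}

Identity is g. Compute the order of each non-identity element by repeated multiplication:
  n: n → m → a → g  (order 4)
  a: a → m → n → g  (order 4)
  m: m → g  (order 2)
  d: d → n → p → m → t → a → s → g  (order 8)
  s: s → a → t → m → p → n → d → g  (order 8)
  p: p → a → d → m → s → n → t → g  (order 8)
  t: t → n → s → m → d → a → p → g  (order 8)
Elements of order 8: {d, p, s, t}.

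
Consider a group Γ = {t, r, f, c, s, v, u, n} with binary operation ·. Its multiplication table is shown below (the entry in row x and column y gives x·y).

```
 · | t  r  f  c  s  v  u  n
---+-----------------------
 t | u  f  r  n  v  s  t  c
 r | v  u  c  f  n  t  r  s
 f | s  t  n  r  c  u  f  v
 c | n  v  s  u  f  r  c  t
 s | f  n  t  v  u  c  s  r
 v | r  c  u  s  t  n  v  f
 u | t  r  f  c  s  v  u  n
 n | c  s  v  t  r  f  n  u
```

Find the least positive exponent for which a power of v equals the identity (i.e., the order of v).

4

The identity element is u (its row matches the header).
v^1 = v
v^2 = v·v = n
v^3 = n·v = f
v^4 = f·v = u
The first power of v equal to the identity is v^4, so ord(v) = 4.
(Structurally, Γ here is isomorphic to the dihedral group D_4.)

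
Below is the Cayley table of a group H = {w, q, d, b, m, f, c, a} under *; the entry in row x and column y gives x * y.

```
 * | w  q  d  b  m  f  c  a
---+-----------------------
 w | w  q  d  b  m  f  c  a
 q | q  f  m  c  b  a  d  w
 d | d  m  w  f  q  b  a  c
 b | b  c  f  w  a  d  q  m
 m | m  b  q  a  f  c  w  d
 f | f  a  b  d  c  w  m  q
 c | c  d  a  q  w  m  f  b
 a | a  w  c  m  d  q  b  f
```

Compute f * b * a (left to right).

f * b = d
d * a = c
(Structurally, H here is isomorphic to Z_2 x Z_4.)

c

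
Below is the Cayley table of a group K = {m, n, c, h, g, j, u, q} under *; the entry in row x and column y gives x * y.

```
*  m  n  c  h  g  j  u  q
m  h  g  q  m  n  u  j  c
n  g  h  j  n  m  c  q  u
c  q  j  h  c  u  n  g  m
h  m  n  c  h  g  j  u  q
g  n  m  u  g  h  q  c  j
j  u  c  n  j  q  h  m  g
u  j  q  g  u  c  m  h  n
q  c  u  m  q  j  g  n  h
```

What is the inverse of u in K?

u

First locate the identity: row h matches the header, so h is the identity.
Scan row u for h: u * u = h. Hence u^(-1) = u.
(Structurally, K here is isomorphic to the elementary abelian group (Z_2)^3.)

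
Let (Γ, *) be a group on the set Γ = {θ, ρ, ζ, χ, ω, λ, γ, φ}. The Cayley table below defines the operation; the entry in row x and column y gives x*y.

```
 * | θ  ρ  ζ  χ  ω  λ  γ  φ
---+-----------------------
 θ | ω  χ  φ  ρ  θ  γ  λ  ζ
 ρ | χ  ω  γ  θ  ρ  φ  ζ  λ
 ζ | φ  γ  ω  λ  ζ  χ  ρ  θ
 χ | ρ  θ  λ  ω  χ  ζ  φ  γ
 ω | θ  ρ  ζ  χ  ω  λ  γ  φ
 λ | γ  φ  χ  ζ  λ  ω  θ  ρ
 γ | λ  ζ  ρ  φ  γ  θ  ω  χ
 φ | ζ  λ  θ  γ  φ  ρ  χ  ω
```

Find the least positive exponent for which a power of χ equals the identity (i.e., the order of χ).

2

The identity element is ω (its row matches the header).
χ^1 = χ
χ^2 = χ*χ = ω
The first power of χ equal to the identity is χ^2, so ord(χ) = 2.
(Structurally, Γ here is isomorphic to the elementary abelian group (Z_2)^3.)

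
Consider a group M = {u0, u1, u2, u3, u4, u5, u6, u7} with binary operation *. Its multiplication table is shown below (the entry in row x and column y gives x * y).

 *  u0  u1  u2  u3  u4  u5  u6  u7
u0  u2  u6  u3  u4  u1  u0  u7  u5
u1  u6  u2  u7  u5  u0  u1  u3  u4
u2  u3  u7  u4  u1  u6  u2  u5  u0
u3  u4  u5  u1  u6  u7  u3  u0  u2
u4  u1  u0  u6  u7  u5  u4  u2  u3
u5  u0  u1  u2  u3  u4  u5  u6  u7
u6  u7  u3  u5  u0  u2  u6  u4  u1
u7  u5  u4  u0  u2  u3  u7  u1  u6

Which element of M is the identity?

u5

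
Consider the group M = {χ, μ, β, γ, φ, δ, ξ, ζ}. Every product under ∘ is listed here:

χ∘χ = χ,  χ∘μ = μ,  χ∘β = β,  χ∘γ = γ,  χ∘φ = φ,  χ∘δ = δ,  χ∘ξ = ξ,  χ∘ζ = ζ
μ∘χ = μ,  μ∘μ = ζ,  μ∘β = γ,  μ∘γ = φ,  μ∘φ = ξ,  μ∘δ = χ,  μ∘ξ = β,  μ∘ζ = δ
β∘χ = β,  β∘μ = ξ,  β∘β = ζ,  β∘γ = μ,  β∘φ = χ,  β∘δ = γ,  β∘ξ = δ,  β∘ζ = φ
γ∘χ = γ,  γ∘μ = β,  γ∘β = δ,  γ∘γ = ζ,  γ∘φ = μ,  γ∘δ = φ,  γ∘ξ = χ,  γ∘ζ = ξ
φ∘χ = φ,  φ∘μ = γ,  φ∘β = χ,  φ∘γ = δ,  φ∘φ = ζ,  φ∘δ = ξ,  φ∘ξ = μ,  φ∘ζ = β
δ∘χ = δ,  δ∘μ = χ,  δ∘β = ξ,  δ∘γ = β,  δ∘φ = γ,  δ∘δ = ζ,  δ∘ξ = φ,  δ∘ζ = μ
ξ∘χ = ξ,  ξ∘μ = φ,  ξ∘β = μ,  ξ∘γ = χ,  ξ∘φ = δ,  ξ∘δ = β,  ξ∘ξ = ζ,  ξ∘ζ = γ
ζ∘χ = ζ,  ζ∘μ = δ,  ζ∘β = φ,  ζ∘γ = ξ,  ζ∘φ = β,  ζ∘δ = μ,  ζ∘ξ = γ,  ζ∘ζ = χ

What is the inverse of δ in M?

μ

First locate the identity: row χ matches the header, so χ is the identity.
Scan row δ for χ: δ ∘ μ = χ. Hence δ^(-1) = μ.
(Structurally, M here is isomorphic to the quaternion group Q_8.)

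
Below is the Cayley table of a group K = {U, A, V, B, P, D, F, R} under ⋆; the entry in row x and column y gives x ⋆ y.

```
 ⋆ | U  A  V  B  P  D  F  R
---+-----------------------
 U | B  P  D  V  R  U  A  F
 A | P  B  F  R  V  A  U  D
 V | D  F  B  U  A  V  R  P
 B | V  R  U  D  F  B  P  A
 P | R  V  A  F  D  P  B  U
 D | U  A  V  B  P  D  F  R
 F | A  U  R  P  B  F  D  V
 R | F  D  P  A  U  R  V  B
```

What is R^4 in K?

D

R^1 = R
R^2 = R ⋆ R = B
R^3 = B ⋆ R = A
R^4 = A ⋆ R = D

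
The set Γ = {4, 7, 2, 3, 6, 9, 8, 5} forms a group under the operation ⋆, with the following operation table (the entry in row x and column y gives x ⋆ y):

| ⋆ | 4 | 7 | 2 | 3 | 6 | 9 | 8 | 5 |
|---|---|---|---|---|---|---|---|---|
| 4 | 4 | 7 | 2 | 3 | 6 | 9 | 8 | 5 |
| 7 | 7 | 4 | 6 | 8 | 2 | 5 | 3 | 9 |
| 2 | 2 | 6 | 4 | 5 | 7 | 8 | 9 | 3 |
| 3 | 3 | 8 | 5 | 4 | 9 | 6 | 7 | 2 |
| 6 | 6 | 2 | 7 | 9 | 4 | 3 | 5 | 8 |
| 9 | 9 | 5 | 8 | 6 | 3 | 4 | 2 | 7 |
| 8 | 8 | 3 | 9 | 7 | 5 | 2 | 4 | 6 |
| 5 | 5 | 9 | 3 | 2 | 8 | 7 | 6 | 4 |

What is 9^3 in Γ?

9

9^1 = 9
9^2 = 9 ⋆ 9 = 4
9^3 = 4 ⋆ 9 = 9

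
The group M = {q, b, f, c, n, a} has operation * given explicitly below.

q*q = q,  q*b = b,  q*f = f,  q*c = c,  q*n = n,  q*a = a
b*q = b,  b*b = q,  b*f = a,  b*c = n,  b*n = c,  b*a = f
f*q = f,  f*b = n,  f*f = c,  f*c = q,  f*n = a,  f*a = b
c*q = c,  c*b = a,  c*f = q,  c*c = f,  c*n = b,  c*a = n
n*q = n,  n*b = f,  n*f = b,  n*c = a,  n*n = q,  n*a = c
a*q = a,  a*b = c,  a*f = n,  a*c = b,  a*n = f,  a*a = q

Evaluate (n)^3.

n

n^1 = n
n^2 = n * n = q
n^3 = q * n = n
(Structurally, M here is isomorphic to the symmetric group S_3.)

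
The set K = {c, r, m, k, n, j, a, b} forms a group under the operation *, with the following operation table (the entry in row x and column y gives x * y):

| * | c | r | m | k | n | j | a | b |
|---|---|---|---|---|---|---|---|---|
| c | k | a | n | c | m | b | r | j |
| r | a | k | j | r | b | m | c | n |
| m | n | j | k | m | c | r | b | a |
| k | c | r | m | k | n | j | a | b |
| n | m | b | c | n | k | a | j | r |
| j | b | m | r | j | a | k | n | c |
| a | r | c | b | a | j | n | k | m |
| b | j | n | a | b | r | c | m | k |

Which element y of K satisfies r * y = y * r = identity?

First locate the identity: row k matches the header, so k is the identity.
Scan row r for k: r * r = k. Hence r^(-1) = r.

r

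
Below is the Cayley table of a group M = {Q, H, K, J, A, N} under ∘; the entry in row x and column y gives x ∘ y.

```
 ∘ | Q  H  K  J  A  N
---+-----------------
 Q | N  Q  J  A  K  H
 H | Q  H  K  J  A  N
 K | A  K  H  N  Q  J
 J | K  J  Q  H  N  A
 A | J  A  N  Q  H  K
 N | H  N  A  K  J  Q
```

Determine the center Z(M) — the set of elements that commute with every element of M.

{H}

An element z is central iff its row equals its column in the table.
For N: N ∘ J = K ≠ A = J ∘ N, so N ∉ Z.
Checking each element this way leaves Z(M) = {H}.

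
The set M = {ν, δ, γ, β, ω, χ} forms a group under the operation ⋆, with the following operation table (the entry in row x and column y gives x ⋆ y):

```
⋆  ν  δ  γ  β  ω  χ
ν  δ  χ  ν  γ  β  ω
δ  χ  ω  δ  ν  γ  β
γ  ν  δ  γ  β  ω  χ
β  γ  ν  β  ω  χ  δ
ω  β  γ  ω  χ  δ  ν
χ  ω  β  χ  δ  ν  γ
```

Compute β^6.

γ

β^1 = β
β^2 = β ⋆ β = ω
β^3 = ω ⋆ β = χ
β^4 = χ ⋆ β = δ
β^5 = δ ⋆ β = ν
β^6 = ν ⋆ β = γ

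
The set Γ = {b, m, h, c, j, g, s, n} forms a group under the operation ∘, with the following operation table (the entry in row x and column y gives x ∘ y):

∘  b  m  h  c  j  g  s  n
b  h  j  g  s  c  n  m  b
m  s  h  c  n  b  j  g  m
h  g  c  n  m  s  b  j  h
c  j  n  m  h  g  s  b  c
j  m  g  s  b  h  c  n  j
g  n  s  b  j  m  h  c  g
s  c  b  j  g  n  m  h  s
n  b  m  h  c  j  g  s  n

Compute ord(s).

The identity element is n (its row matches the header).
s^1 = s
s^2 = s ∘ s = h
s^3 = h ∘ s = j
s^4 = j ∘ s = n
The first power of s equal to the identity is s^4, so ord(s) = 4.

4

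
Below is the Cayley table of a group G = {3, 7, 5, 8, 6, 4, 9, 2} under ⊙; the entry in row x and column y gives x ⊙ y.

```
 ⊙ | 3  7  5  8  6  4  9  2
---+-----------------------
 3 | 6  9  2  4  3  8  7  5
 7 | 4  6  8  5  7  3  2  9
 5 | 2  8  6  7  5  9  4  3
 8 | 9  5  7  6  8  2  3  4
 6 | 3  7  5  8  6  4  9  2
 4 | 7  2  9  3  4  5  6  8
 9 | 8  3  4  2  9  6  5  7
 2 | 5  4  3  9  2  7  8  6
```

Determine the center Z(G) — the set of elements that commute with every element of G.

An element z is central iff its row equals its column in the table.
For 7: 7 ⊙ 9 = 2 ≠ 3 = 9 ⊙ 7, so 7 ∉ Z.
Checking each element this way leaves Z(G) = {5, 6}.

{5, 6}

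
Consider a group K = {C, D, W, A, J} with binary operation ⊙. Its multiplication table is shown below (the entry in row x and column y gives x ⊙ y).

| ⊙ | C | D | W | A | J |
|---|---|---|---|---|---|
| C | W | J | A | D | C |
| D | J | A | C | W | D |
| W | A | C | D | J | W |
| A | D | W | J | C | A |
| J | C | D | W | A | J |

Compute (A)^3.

D

A^1 = A
A^2 = A ⊙ A = C
A^3 = C ⊙ A = D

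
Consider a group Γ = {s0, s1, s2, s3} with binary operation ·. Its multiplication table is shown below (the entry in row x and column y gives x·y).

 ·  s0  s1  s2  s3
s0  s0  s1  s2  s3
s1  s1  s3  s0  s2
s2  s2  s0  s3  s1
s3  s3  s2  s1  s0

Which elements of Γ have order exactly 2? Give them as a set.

Identity is s0. Compute the order of each non-identity element by repeated multiplication:
  s1: s1 → s3 → s2 → s0  (order 4)
  s2: s2 → s3 → s1 → s0  (order 4)
  s3: s3 → s0  (order 2)
Elements of order 2: {s3}.

{s3}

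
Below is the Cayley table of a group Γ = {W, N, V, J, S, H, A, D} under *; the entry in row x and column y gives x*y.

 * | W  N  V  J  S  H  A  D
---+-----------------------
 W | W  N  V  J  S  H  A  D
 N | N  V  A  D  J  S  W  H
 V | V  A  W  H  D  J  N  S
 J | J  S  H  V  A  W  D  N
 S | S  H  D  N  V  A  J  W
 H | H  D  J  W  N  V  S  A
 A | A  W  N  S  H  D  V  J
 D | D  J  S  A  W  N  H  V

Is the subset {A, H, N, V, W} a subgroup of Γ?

V*H = J, which is not in {A, H, N, V, W}.
The subset is not closed under *, so it is not a subgroup.

No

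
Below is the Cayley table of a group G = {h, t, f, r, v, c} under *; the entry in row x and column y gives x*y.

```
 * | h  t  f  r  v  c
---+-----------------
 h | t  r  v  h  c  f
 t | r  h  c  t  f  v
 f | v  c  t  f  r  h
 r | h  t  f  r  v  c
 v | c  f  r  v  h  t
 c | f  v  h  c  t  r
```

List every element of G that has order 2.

{c}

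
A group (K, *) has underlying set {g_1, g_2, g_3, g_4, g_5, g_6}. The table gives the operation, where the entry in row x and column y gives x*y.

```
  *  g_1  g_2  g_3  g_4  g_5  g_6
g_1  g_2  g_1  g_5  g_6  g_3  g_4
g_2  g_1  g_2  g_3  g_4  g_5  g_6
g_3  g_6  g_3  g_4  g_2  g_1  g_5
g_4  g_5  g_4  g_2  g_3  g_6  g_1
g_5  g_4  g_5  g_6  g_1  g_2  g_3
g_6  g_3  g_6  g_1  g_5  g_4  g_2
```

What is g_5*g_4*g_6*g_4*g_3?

g_4

g_5*g_4 = g_1
g_1*g_6 = g_4
g_4*g_4 = g_3
g_3*g_3 = g_4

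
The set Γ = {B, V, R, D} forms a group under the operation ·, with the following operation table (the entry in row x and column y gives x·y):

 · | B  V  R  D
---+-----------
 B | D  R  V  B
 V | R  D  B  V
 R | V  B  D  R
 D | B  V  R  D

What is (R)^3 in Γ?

R^1 = R
R^2 = R·R = D
R^3 = D·R = R

R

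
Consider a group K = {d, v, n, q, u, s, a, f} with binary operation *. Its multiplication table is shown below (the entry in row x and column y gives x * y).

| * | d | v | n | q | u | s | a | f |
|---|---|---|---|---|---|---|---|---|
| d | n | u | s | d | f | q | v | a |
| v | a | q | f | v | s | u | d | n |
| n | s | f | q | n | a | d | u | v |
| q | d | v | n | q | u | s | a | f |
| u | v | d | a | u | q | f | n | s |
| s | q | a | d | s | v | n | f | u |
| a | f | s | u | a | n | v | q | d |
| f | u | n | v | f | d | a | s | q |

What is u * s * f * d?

u * s = f
f * f = q
q * d = d
(Structurally, K here is isomorphic to the dihedral group D_4.)

d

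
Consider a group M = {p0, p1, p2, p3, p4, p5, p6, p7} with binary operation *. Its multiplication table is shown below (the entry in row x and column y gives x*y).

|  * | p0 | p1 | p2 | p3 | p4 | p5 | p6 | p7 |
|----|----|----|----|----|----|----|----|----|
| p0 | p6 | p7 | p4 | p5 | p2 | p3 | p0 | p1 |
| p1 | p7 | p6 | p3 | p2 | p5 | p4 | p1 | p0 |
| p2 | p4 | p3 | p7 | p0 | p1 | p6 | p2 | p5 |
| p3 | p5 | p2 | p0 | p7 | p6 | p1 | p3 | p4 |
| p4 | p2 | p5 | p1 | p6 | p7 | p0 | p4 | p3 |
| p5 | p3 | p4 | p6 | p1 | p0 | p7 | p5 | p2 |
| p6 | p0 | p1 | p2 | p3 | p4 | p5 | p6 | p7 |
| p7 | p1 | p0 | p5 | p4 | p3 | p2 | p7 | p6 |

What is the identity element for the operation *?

p6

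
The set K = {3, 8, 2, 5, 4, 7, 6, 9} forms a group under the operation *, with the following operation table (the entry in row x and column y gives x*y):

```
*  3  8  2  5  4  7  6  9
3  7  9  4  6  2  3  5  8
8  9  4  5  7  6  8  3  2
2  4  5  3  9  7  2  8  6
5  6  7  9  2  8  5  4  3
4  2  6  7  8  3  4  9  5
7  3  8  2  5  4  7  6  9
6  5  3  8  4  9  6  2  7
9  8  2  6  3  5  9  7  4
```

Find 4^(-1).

2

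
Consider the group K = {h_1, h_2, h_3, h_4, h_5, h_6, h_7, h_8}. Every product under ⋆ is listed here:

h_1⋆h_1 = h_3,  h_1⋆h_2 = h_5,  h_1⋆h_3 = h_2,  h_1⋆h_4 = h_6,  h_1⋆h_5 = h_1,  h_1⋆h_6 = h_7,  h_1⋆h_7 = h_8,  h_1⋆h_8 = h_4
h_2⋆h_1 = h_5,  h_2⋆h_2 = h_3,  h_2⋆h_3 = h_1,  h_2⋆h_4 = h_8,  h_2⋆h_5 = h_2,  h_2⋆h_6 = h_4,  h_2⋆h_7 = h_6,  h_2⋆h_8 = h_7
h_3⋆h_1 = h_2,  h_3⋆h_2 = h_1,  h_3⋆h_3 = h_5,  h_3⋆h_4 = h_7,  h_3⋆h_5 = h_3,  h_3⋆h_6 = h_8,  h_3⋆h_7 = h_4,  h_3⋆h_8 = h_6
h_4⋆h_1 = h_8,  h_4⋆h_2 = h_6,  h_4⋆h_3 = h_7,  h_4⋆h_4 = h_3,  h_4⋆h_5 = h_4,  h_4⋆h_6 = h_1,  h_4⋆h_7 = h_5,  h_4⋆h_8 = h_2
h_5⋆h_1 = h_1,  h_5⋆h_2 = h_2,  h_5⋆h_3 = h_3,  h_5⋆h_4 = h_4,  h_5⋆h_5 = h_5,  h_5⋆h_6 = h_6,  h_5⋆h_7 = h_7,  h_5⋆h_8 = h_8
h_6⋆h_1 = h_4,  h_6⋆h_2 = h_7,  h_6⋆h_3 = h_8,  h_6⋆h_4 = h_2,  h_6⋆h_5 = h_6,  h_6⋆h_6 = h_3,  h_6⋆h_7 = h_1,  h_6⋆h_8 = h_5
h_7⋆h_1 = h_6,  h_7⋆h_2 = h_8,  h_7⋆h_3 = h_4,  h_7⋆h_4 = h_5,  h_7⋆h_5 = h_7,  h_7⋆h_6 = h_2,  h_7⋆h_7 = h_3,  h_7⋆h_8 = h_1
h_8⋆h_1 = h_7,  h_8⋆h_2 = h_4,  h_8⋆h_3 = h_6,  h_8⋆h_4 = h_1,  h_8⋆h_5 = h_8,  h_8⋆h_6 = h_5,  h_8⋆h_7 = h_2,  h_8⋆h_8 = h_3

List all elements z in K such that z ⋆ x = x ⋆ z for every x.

{h_3, h_5}

An element z is central iff its row equals its column in the table.
For h_7: h_7 ⋆ h_1 = h_6 ≠ h_8 = h_1 ⋆ h_7, so h_7 ∉ Z.
Checking each element this way leaves Z(K) = {h_3, h_5}.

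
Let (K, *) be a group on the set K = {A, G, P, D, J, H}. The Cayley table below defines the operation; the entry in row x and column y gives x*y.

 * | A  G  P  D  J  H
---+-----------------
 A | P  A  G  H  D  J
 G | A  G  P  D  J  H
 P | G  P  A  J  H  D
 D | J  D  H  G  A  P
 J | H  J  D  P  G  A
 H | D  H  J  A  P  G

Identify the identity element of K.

G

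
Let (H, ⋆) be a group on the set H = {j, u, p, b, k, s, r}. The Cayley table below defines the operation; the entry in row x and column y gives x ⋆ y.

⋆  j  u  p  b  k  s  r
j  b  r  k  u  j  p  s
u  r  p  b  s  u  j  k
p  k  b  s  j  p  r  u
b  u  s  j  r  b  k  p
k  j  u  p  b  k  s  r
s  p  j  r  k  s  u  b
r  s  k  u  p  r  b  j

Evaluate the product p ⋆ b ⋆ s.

p

p ⋆ b = j
j ⋆ s = p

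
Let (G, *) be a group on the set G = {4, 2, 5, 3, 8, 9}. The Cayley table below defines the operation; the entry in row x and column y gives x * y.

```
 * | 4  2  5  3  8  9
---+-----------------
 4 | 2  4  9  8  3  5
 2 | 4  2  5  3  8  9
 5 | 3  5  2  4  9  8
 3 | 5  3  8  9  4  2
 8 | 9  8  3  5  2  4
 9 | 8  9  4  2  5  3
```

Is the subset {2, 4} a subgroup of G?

Yes

{2, 4} contains the identity 2.
Checking products: every product of two elements of {2, 4} (read from the table) lies in {2, 4}, so the set is closed.
In a finite group, a nonempty closed subset is a subgroup. So {2, 4} ≤ G.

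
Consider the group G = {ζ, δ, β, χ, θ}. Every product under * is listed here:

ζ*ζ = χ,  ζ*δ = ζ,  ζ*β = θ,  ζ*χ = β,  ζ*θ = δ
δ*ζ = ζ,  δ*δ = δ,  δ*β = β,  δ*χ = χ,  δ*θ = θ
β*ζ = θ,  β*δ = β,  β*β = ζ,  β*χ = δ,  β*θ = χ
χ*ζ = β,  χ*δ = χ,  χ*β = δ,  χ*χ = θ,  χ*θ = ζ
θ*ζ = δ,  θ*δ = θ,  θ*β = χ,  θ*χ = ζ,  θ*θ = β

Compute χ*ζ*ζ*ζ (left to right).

δ

χ*ζ = β
β*ζ = θ
θ*ζ = δ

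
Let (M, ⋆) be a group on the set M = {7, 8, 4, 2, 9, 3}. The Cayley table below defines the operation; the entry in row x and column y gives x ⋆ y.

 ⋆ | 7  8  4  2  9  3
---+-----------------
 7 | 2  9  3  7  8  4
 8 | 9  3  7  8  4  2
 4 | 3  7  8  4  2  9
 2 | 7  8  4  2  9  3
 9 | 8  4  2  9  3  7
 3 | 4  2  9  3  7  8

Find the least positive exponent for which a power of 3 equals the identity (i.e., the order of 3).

3

The identity element is 2 (its row matches the header).
3^1 = 3
3^2 = 3 ⋆ 3 = 8
3^3 = 8 ⋆ 3 = 2
The first power of 3 equal to the identity is 3^3, so ord(3) = 3.
(Structurally, M here is isomorphic to the cyclic group Z_6.)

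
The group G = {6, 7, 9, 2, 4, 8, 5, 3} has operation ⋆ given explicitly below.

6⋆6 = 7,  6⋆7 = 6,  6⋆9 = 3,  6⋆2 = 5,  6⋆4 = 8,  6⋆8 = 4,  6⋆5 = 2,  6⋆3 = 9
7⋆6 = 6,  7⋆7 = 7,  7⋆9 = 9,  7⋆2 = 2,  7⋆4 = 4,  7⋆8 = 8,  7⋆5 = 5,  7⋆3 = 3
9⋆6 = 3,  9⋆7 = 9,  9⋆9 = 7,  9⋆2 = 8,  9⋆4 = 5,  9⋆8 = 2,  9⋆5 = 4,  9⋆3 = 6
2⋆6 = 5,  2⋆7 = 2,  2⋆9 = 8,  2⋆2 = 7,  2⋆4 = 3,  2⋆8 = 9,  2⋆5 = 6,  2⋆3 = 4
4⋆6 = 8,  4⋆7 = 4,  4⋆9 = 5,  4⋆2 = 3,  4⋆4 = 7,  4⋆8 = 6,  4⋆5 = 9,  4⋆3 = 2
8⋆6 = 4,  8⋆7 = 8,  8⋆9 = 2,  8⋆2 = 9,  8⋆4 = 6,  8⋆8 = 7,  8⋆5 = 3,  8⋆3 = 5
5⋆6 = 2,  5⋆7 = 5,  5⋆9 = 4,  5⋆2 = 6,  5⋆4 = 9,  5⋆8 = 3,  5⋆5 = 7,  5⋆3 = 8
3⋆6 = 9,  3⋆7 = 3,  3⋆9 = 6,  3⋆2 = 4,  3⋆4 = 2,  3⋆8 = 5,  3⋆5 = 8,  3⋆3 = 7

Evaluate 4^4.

4^1 = 4
4^2 = 4 ⋆ 4 = 7
4^3 = 7 ⋆ 4 = 4
4^4 = 4 ⋆ 4 = 7

7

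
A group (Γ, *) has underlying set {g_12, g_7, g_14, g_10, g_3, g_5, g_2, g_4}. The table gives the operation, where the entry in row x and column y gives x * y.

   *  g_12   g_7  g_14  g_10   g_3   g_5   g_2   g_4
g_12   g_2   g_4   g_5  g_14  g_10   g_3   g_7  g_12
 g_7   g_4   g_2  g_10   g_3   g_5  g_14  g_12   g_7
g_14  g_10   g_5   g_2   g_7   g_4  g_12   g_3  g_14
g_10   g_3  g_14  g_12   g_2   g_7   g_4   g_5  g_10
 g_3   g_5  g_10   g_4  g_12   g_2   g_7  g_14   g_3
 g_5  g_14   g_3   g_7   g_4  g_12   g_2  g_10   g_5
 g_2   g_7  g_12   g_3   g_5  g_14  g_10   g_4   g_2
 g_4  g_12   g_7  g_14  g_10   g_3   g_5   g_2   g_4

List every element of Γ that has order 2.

Identity is g_4. Compute the order of each non-identity element by repeated multiplication:
  g_12: g_12 → g_2 → g_7 → g_4  (order 4)
  g_7: g_7 → g_2 → g_12 → g_4  (order 4)
  g_14: g_14 → g_2 → g_3 → g_4  (order 4)
  g_10: g_10 → g_2 → g_5 → g_4  (order 4)
  g_3: g_3 → g_2 → g_14 → g_4  (order 4)
  g_5: g_5 → g_2 → g_10 → g_4  (order 4)
  g_2: g_2 → g_4  (order 2)
Elements of order 2: {g_2}.

{g_2}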